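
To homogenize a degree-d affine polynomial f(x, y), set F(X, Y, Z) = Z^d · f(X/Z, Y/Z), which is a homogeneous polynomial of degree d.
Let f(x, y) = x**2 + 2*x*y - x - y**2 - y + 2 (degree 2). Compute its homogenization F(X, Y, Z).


F(X, Y, Z) = X**2 + 2*X*Y - X*Z - Y**2 - Y*Z + 2*Z**2

deg(f) = 2.
Substitute x = X/Z, y = Y/Z into f, then multiply by Z^2.
  monomial 1·x^2·y^0 ↦ 1·X^2·Y^0·Z^0.
  monomial 2·x^1·y^1 ↦ 2·X^1·Y^1·Z^0.
  monomial -1·x^1·y^0 ↦ -1·X^1·Y^0·Z^1.
  monomial -1·x^0·y^2 ↦ -1·X^0·Y^2·Z^0.
  monomial -1·x^0·y^1 ↦ -1·X^0·Y^1·Z^1.
  monomial 2·x^0·y^0 ↦ 2·X^0·Y^0·Z^2.
Collecting: F(X, Y, Z) = X**2 + 2*X*Y - X*Z - Y**2 - Y*Z + 2*Z**2.


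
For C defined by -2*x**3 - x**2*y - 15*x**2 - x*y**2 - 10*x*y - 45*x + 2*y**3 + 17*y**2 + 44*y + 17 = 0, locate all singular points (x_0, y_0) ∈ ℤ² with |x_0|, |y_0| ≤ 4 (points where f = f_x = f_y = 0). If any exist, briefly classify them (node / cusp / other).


Singular points: {(-2, -3)}; classification: cusp.

Compute partial derivatives:
  f_x = -6*x**2 - 2*x*y - 30*x - y**2 - 10*y - 45.
  f_y = -x**2 - 2*x*y - 10*x + 6*y**2 + 34*y + 44.
Scan x_0 ∈ {−4, ..., 4}. For each x_0, f_y(x_0, y) is a polynomial in y; find its integer roots y ∈ {−4, ..., 4}, then test f_x and f at those candidates.
  x = -4: f_y(-4, y) = 6*y**2 + 42*y + 68; no integer root y with |y| ≤ 4.
  x = -3: f_y(-3, y) = 6*y**2 + 40*y + 65; no integer root y with |y| ≤ 4.
  x = -2: f_y(-2, y) = 6*y**2 + 38*y + 60; vanishes at y ∈ {-3}. (-2, -3): f_x = 0, f = 0 — SINGULAR.
  x = -1: f_y(-1, y) = 6*y**2 + 36*y + 53; no integer root y with |y| ≤ 4.
  x = 0: f_y(0, y) = 6*y**2 + 34*y + 44; vanishes at y ∈ {-2}. (0, -2): f_x = -29 ≠ 0.
  x = 1: f_y(1, y) = 6*y**2 + 32*y + 33; no integer root y with |y| ≤ 4.
  x = 2: f_y(2, y) = 6*y**2 + 30*y + 20; no integer root y with |y| ≤ 4.
  x = 3: f_y(3, y) = 6*y**2 + 28*y + 5; no integer root y with |y| ≤ 4.
  x = 4: f_y(4, y) = 6*y**2 + 26*y - 12; no integer root y with |y| ≤ 4.
Only singular point on the grid: (-2, -3).
Classify: substitute x = -2 + u, y = -3 + v and expand: f = -2*u**3 - u**2*v - u*v**2 + 2*v**3 + v**2.
No constant or linear terms (consistent with a singular point). Quadratic part: v**2. Cubic part: -2*u**3 - u**2*v - u*v**2 + 2*v**3.
The quadratic part v**2 is a perfect square, so there is a single (double) tangent line v = 0, i.e. y = -3. Restricting the cubic part to that line (v = 0) leaves -2*u**3 ≠ 0, so f is not divisible by v and the branch is v² ≈ 2*u**3 to lowest order — this is a cusp.
Classification: cusp.


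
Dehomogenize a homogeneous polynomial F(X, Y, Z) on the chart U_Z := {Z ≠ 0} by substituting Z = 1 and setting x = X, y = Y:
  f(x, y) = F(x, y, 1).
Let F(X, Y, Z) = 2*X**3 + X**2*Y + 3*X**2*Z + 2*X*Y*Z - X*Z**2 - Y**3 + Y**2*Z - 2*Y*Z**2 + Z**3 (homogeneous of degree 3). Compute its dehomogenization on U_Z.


f(x, y) = 2*x**3 + x**2*y + 3*x**2 + 2*x*y - x - y**3 + y**2 - 2*y + 1

On U_Z we set Z = 1. Each monomial c·X^i·Y^j·Z^k in F becomes c·x^i·y^j·1^k = c·x^i·y^j.
Substituting Z = 1: F(X, Y, 1) = 2*x**3 + x**2*y + 3*x**2 + 2*x*y - x - y**3 + y**2 - 2*y + 1.
Note: deg(f) ≤ deg(F) = 3; strict inequality happens when F is divisible by Z (lost terms).


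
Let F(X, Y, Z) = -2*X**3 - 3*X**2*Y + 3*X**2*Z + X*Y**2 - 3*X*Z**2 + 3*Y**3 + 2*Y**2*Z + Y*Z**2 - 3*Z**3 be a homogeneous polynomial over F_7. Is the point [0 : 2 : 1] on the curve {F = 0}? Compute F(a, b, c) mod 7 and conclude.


F(0,2,1) ≡ 3 (mod 7); P is NOT on the curve.

Evaluate F(0, 2, 1) term-by-term (mod 7).
  -2*X**3 ↦ -2·0·1·1 = 0
  -3*X**2*Y ↦ -3·0·2·1 = 0
  3*X**2*Z ↦ 3·0·1·1 = 0
  X*Y**2 ↦ 1·0·4·1 = 0
  -3*X*Z**2 ↦ -3·0·1·1 = 0
  3*Y**3 ↦ 3·1·8·1 = 24
  2*Y**2*Z ↦ 2·1·4·1 = 8
  Y*Z**2 ↦ 1·1·2·1 = 2
  -3*Z**3 ↦ -3·1·1·1 = -3
Sum: F(0, 2, 1) = (0) + (0) + (0) + (0) + (0) + (24) + (8) + (2) + (-3) = 31.
Reducing mod 7: 31 ≡ 3 (mod 7).
Since F(a, b, c) ≡ 3 ≠ 0 (mod 7), P does NOT lie on the curve.


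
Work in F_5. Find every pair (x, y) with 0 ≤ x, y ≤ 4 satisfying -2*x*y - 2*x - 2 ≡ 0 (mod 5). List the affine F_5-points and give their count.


Affine F_5-points: {(1, 3), (2, 1), (3, 2), (4, 0)}; count = 4.

For each of the 25 pairs (x, y) ∈ F_5², evaluate f(x, y) mod 5. Record the zeros.
  x = 0: [0↦3, 1↦3, 2↦3, 3↦3, 4↦3]  zeros at y ∈ ∅
  x = 1: [0↦1, 1↦4, 2↦2, 3↦0, 4↦3]  zeros at y ∈ {3}
  x = 2: [0↦4, 1↦0, 2↦1, 3↦2, 4↦3]  zeros at y ∈ {1}
  x = 3: [0↦2, 1↦1, 2↦0, 3↦4, 4↦3]  zeros at y ∈ {2}
  x = 4: [0↦0, 1↦2, 2↦4, 3↦1, 4↦3]  zeros at y ∈ {0}
Collecting zeros: affine points = {(1, 3), (2, 1), (3, 2), (4, 0)}.
Total count |C(F_5)_aff| = 4.


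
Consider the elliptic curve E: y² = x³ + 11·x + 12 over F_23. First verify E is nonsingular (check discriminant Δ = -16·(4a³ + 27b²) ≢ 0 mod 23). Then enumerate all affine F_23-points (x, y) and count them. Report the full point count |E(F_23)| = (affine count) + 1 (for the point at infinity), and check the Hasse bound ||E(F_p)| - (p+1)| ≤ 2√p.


Affine points = {(0, 9), (0, 14), (1, 1), (1, 22), (3, 7), (3, 16), (5, 10), (5, 13), (6, 8), (6, 15), (7, 8), (7, 15), (9, 9), (9, 14), (10, 8), (10, 15), (12, 3), (12, 20), (13, 11), (13, 12), (14, 9), (14, 14), (16, 11), (16, 12), (17, 11), (17, 12), (18, 4), (18, 19), (22, 0)}; affine count = 29; |E(F_23)| = 30.

Discriminant check: Δ ∝ 4a³ + 27b² = 4·11³ + 27·12² = 4·1331 + 27·144 ≡ 12 (mod 23). Nonzero ⇒ E is nonsingular.
For each x ∈ F_23, compute rhs = x³ + 11·x + 12 mod 23, then count y ∈ F_23 with y² ≡ rhs.
  x = 0: rhs = 12, matching y values: 9, 14 (2 points).
  x = 1: rhs = 1, matching y values: 1, 22 (2 points).
  x = 2: rhs = 19, matching y values: none (0 points).
  x = 3: rhs = 3, matching y values: 7, 16 (2 points).
  x = 4: rhs = 5, matching y values: none (0 points).
  x = 5: rhs = 8, matching y values: 10, 13 (2 points).
  x = 6: rhs = 18, matching y values: 8, 15 (2 points).
  x = 7: rhs = 18, matching y values: 8, 15 (2 points).
  x = 8: rhs = 14, matching y values: none (0 points).
  x = 9: rhs = 12, matching y values: 9, 14 (2 points).
  x = 10: rhs = 18, matching y values: 8, 15 (2 points).
  x = 11: rhs = 15, matching y values: none (0 points).
  x = 12: rhs = 9, matching y values: 3, 20 (2 points).
  x = 13: rhs = 6, matching y values: 11, 12 (2 points).
  x = 14: rhs = 12, matching y values: 9, 14 (2 points).
  x = 15: rhs = 10, matching y values: none (0 points).
  x = 16: rhs = 6, matching y values: 11, 12 (2 points).
  x = 17: rhs = 6, matching y values: 11, 12 (2 points).
  x = 18: rhs = 16, matching y values: 4, 19 (2 points).
  x = 19: rhs = 19, matching y values: none (0 points).
  x = 20: rhs = 21, matching y values: none (0 points).
  x = 21: rhs = 5, matching y values: none (0 points).
  x = 22: rhs = 0, matching y values: 0 (1 points).
Total affine count: 29.
Full point count |E(F_23)| = 29 + 1 = 30.
Hasse bound: |30 − (23+1)| = |6| = 6 ≤ 2√23 ≈ 9.5917 ✓.


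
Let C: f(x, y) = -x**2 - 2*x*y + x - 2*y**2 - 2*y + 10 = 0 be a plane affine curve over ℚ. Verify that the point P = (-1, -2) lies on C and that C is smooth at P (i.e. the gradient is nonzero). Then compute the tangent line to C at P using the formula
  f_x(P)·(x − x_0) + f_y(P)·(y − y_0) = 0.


Tangent line at P: 7*x + 8*y + 23 = 0.

Step 1: f(-1, -2) = 0, so P lies on C.
Step 2: partial derivatives
  f_x(x, y) = -2*x - 2*y + 1, f_y(x, y) = -2*x - 4*y - 2.
  f_x(P) = 7, f_y(P) = 8 (gradient nonzero, so P is smooth).
Step 3: tangent line at P: 7·(x − -1) + 8·(y − -2) = 0.
Expanding: 7*x + 8*y + 23 = 0.


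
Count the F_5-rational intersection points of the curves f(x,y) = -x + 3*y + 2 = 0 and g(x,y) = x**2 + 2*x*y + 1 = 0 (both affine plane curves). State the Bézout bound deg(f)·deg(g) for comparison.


Common zeros: {(2, 0)}; count = 1; Bézout bound = 2.

deg(f) = 1, deg(g) = 2, so Bézout bound = 2.
Scan x ∈ F_5. For each x, list the y ∈ F_5 with f(x, y) ≡ 0 and those with g(x, y) ≡ 0 (mod 5); the common zeros in that column are the intersection.
  x = 0: f ≡ 0 at y ∈ {1}; g ≡ 0 at y ∈ ∅; common: ∅.
  x = 1: f ≡ 0 at y ∈ {3}; g ≡ 0 at y ∈ {4}; common: ∅.
  x = 2: f ≡ 0 at y ∈ {0}; g ≡ 0 at y ∈ {0}; common: {0}.
  x = 3: f ≡ 0 at y ∈ {2}; g ≡ 0 at y ∈ {0}; common: ∅.
  x = 4: f ≡ 0 at y ∈ {4}; g ≡ 0 at y ∈ {1}; common: ∅.
Collecting: common zeros = {(2, 0)}, so the count is 1.
Comparison with the Bézout bound: 1 ≤ 2 = deg(f)·deg(g), as expected for curves with no common component (the affine F_5-count falls short of the bound because intersections may lie at infinity, over extension fields, or carry multiplicity).


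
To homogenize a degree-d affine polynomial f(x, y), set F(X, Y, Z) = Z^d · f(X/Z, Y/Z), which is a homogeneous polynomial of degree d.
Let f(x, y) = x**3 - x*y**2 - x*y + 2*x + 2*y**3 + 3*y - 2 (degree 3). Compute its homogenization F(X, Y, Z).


F(X, Y, Z) = X**3 - X*Y**2 - X*Y*Z + 2*X*Z**2 + 2*Y**3 + 3*Y*Z**2 - 2*Z**3

deg(f) = 3.
Substitute x = X/Z, y = Y/Z into f, then multiply by Z^3.
  monomial 1·x^3·y^0 ↦ 1·X^3·Y^0·Z^0.
  monomial -1·x^1·y^2 ↦ -1·X^1·Y^2·Z^0.
  monomial -1·x^1·y^1 ↦ -1·X^1·Y^1·Z^1.
  monomial 2·x^1·y^0 ↦ 2·X^1·Y^0·Z^2.
  monomial 2·x^0·y^3 ↦ 2·X^0·Y^3·Z^0.
  monomial 3·x^0·y^1 ↦ 3·X^0·Y^1·Z^2.
  monomial -2·x^0·y^0 ↦ -2·X^0·Y^0·Z^3.
Collecting: F(X, Y, Z) = X**3 - X*Y**2 - X*Y*Z + 2*X*Z**2 + 2*Y**3 + 3*Y*Z**2 - 2*Z**3.


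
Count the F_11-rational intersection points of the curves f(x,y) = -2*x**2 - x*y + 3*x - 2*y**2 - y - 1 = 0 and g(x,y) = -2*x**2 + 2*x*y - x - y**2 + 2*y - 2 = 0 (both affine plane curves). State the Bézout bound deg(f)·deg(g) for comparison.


Common zeros: {(5, 7), (8, 6)}; count = 2; Bézout bound = 4.

deg(f) = 2, deg(g) = 2, so Bézout bound = 4.
Scan x ∈ F_11. For each x, list the y ∈ F_11 with f(x, y) ≡ 0 and those with g(x, y) ≡ 0 (mod 11); the common zeros in that column are the intersection.
  x = 0: f ≡ 0 at y ∈ {2, 3}; g ≡ 0 at y ∈ ∅; common: ∅.
  x = 1: f ≡ 0 at y ∈ {0, 10}; g ≡ 0 at y ∈ ∅; common: ∅.
  x = 2: f ≡ 0 at y ∈ ∅; g ≡ 0 at y ∈ ∅; common: ∅.
  x = 3: f ≡ 0 at y ∈ ∅; g ≡ 0 at y ∈ {2, 6}; common: ∅.
  x = 4: f ≡ 0 at y ∈ {7}; g ≡ 0 at y ∈ {2, 8}; common: ∅.
  x = 5: f ≡ 0 at y ∈ {1, 7}; g ≡ 0 at y ∈ {5, 7}; common: {7}.
  x = 6: f ≡ 0 at y ∈ {0, 2}; g ≡ 0 at y ∈ ∅; common: ∅.
  x = 7: f ≡ 0 at y ∈ {1, 6}; g ≡ 0 at y ∈ {7, 9}; common: ∅.
  x = 8: f ≡ 0 at y ∈ {6}; g ≡ 0 at y ∈ {1, 6}; common: {6}.
  x = 9: f ≡ 0 at y ∈ ∅; g ≡ 0 at y ∈ {1, 8}; common: ∅.
  x = 10: f ≡ 0 at y ∈ ∅; g ≡ 0 at y ∈ ∅; common: ∅.
Collecting: common zeros = {(5, 7), (8, 6)}, so the count is 2.
Comparison with the Bézout bound: 2 ≤ 4 = deg(f)·deg(g), as expected for curves with no common component (the affine F_11-count falls short of the bound because intersections may lie at infinity, over extension fields, or carry multiplicity).


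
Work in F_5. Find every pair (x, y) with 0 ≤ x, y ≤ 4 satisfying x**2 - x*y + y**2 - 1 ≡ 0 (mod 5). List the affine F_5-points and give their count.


Affine F_5-points: {(0, 1), (0, 4), (1, 0), (1, 1), (4, 0), (4, 4)}; count = 6.

For each of the 25 pairs (x, y) ∈ F_5², evaluate f(x, y) mod 5. Record the zeros.
  x = 0: [0↦4, 1↦0, 2↦3, 3↦3, 4↦0]  zeros at y ∈ {1, 4}
  x = 1: [0↦0, 1↦0, 2↦2, 3↦1, 4↦2]  zeros at y ∈ {0, 1}
  x = 2: [0↦3, 1↦2, 2↦3, 3↦1, 4↦1]  zeros at y ∈ ∅
  x = 3: [0↦3, 1↦1, 2↦1, 3↦3, 4↦2]  zeros at y ∈ ∅
  x = 4: [0↦0, 1↦2, 2↦1, 3↦2, 4↦0]  zeros at y ∈ {0, 4}
Collecting zeros: affine points = {(0, 1), (0, 4), (1, 0), (1, 1), (4, 0), (4, 4)}.
Total count |C(F_5)_aff| = 6.


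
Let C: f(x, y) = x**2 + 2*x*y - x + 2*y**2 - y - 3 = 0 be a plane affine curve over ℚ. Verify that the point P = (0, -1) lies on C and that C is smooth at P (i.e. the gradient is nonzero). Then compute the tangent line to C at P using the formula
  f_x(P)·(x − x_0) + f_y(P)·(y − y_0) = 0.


Tangent line at P: -3*x - 5*y - 5 = 0.

Step 1: f(0, -1) = 0, so P lies on C.
Step 2: partial derivatives
  f_x(x, y) = 2*x + 2*y - 1, f_y(x, y) = 2*x + 4*y - 1.
  f_x(P) = -3, f_y(P) = -5 (gradient nonzero, so P is smooth).
Step 3: tangent line at P: -3·(x − 0) + -5·(y − -1) = 0.
Expanding: -3*x - 5*y - 5 = 0.


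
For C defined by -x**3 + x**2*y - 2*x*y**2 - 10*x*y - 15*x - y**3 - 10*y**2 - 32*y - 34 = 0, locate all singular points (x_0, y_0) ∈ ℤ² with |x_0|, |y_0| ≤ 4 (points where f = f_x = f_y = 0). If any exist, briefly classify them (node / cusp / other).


Singular points: {(-1, -3)}; classification: cusp.

Compute partial derivatives:
  f_x = -3*x**2 + 2*x*y - 2*y**2 - 10*y - 15.
  f_y = x**2 - 4*x*y - 10*x - 3*y**2 - 20*y - 32.
Scan x_0 ∈ {−4, ..., 4}. For each x_0, f_y(x_0, y) is a polynomial in y; find its integer roots y ∈ {−4, ..., 4}, then test f_x and f at those candidates.
  x = -4: f_y(-4, y) = -3*y**2 - 4*y + 24; no integer root y with |y| ≤ 4.
  x = -3: f_y(-3, y) = -3*y**2 - 8*y + 7; no integer root y with |y| ≤ 4.
  x = -2: f_y(-2, y) = -3*y**2 - 12*y - 8; no integer root y with |y| ≤ 4.
  x = -1: f_y(-1, y) = -3*y**2 - 16*y - 21; vanishes at y ∈ {-3}. (-1, -3): f_x = 0, f = 0 — SINGULAR.
  x = 0: f_y(0, y) = -3*y**2 - 20*y - 32; vanishes at y ∈ {-4}. (0, -4): f_x = -7 ≠ 0.
  x = 1: f_y(1, y) = -3*y**2 - 24*y - 41; no integer root y with |y| ≤ 4.
  x = 2: f_y(2, y) = -3*y**2 - 28*y - 48; no integer root y with |y| ≤ 4.
  x = 3: f_y(3, y) = -3*y**2 - 32*y - 53; no integer root y with |y| ≤ 4.
  x = 4: f_y(4, y) = -3*y**2 - 36*y - 56; no integer root y with |y| ≤ 4.
Only singular point on the grid: (-1, -3).
Classify: substitute x = -1 + u, y = -3 + v and expand: f = -u**3 + u**2*v - 2*u*v**2 - v**3 + v**2.
No constant or linear terms (consistent with a singular point). Quadratic part: v**2. Cubic part: -u**3 + u**2*v - 2*u*v**2 - v**3.
The quadratic part v**2 is a perfect square, so there is a single (double) tangent line v = 0, i.e. y = -3. Restricting the cubic part to that line (v = 0) leaves -u**3 ≠ 0, so f is not divisible by v and the branch is v² ≈ u**3 to lowest order — this is a cusp.
Classification: cusp.


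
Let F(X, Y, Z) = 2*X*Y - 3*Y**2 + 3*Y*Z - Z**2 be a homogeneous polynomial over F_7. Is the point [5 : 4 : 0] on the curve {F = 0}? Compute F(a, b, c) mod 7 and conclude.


F(5,4,0) ≡ 6 (mod 7); P is NOT on the curve.

Evaluate F(5, 4, 0) term-by-term (mod 7).
  2*X*Y ↦ 2·5·4·1 = 40
  -3*Y**2 ↦ -3·1·16·1 = -48
  3*Y*Z ↦ 3·1·4·0 = 0
  -Z**2 ↦ -1·1·1·0 = 0
Sum: F(5, 4, 0) = (40) + (-48) + (0) + (0) = -8.
Reducing mod 7: -8 ≡ 6 (mod 7).
Since F(a, b, c) ≡ 6 ≠ 0 (mod 7), P does NOT lie on the curve.


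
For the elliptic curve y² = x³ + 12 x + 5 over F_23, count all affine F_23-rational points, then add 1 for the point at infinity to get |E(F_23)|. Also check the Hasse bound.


Affine points = {(1, 8), (1, 15), (4, 5), (4, 18), (5, 11), (5, 12), (7, 8), (7, 15), (13, 9), (13, 14), (15, 8), (15, 15), (17, 4), (17, 19), (18, 2), (18, 21), (19, 10), (19, 13)}; affine count = 18; |E(F_23)| = 19.

Discriminant check: Δ ∝ 4a³ + 27b² = 4·12³ + 27·5² = 4·1728 + 27·25 ≡ 20 (mod 23). Nonzero ⇒ E is nonsingular.
For each x ∈ F_23, compute rhs = x³ + 12·x + 5 mod 23, then count y ∈ F_23 with y² ≡ rhs.
  x = 0: rhs = 5, matching y values: none (0 points).
  x = 1: rhs = 18, matching y values: 8, 15 (2 points).
  x = 2: rhs = 14, matching y values: none (0 points).
  x = 3: rhs = 22, matching y values: none (0 points).
  x = 4: rhs = 2, matching y values: 5, 18 (2 points).
  x = 5: rhs = 6, matching y values: 11, 12 (2 points).
  x = 6: rhs = 17, matching y values: none (0 points).
  x = 7: rhs = 18, matching y values: 8, 15 (2 points).
  x = 8: rhs = 15, matching y values: none (0 points).
  x = 9: rhs = 14, matching y values: none (0 points).
  x = 10: rhs = 21, matching y values: none (0 points).
  x = 11: rhs = 19, matching y values: none (0 points).
  x = 12: rhs = 14, matching y values: none (0 points).
  x = 13: rhs = 12, matching y values: 9, 14 (2 points).
  x = 14: rhs = 19, matching y values: none (0 points).
  x = 15: rhs = 18, matching y values: 8, 15 (2 points).
  x = 16: rhs = 15, matching y values: none (0 points).
  x = 17: rhs = 16, matching y values: 4, 19 (2 points).
  x = 18: rhs = 4, matching y values: 2, 21 (2 points).
  x = 19: rhs = 8, matching y values: 10, 13 (2 points).
  x = 20: rhs = 11, matching y values: none (0 points).
  x = 21: rhs = 19, matching y values: none (0 points).
  x = 22: rhs = 15, matching y values: none (0 points).
Total affine count: 18.
Full point count |E(F_23)| = 18 + 1 = 19.
Hasse bound: |19 − (23+1)| = |-5| = 5 ≤ 2√23 ≈ 9.5917 ✓.


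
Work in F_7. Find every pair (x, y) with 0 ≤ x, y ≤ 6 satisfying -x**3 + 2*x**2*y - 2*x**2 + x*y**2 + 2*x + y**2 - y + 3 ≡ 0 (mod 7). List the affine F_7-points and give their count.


Affine F_7-points: {(3, 2), (3, 6), (4, 1), (4, 4), (6, 0)}; count = 5.

For each of the 49 pairs (x, y) ∈ F_7², evaluate f(x, y) mod 7. Record the zeros.
  x = 0: [0↦3, 1↦3, 2↦5, 3↦2, 4↦1, 5↦2, 6↦5]  zeros at y ∈ ∅
  x = 1: [0↦2, 1↦5, 2↦5, 3↦2, 4↦3, 5↦1, 6↦3]  zeros at y ∈ ∅
  x = 2: [0↦5, 1↦1, 2↦3, 3↦4, 4↦4, 5↦3, 6↦1]  zeros at y ∈ ∅
  x = 3: [0↦6, 1↦6, 2↦0, 3↦2, 4↦5, 5↦2, 6↦0]  zeros at y ∈ {2, 6}
  x = 4: [0↦6, 1↦0, 2↦4, 3↦4, 4↦0, 5↦6, 6↦1]  zeros at y ∈ {1, 4}
  x = 5: [0↦6, 1↦5, 2↦2, 3↦4, 4↦4, 5↦2, 6↦5]  zeros at y ∈ ∅
  x = 6: [0↦0, 1↦1, 2↦2, 3↦3, 4↦4, 5↦5, 6↦6]  zeros at y ∈ {0}
Collecting zeros: affine points = {(3, 2), (3, 6), (4, 1), (4, 4), (6, 0)}.
Total count |C(F_7)_aff| = 5.


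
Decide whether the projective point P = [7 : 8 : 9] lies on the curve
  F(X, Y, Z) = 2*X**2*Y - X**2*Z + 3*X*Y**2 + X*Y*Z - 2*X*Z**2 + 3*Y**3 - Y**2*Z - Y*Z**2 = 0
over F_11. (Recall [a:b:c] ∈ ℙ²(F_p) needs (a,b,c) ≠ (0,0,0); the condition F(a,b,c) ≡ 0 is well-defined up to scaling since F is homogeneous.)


F(7,8,9) ≡ 5 (mod 11); P is NOT on the curve.

Evaluate F(7, 8, 9) term-by-term (mod 11).
  2*X**2*Y ↦ 2·49·8·1 = 784
  -X**2*Z ↦ -1·49·1·9 = -441
  3*X*Y**2 ↦ 3·7·64·1 = 1344
  X*Y*Z ↦ 1·7·8·9 = 504
  -2*X*Z**2 ↦ -2·7·1·81 = -1134
  3*Y**3 ↦ 3·1·512·1 = 1536
  -Y**2*Z ↦ -1·1·64·9 = -576
  -Y*Z**2 ↦ -1·1·8·81 = -648
Sum: F(7, 8, 9) = (784) + (-441) + (1344) + (504) + (-1134) + (1536) + (-576) + (-648) = 1369.
Reducing mod 11: 1369 ≡ 5 (mod 11).
Since F(a, b, c) ≡ 5 ≠ 0 (mod 11), P does NOT lie on the curve.


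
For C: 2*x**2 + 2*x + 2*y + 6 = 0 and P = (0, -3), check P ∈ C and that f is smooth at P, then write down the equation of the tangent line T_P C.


Tangent line at P: 2*x + 2*y + 6 = 0.

Step 1: f(0, -3) = 0, so P lies on C.
Step 2: partial derivatives
  f_x(x, y) = 4*x + 2, f_y(x, y) = 2.
  f_x(P) = 2, f_y(P) = 2 (gradient nonzero, so P is smooth).
Step 3: tangent line at P: 2·(x − 0) + 2·(y − -3) = 0.
Expanding: 2*x + 2*y + 6 = 0.


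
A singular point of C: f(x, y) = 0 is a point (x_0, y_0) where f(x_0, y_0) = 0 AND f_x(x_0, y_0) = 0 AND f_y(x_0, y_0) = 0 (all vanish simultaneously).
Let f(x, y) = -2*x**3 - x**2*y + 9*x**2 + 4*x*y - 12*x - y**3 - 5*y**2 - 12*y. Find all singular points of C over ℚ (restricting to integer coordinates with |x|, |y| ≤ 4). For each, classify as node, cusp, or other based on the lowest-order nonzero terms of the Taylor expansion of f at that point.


Singular points: {(2, -2)}; classification: node.

Compute partial derivatives:
  f_x = -6*x**2 - 2*x*y + 18*x + 4*y - 12.
  f_y = -x**2 + 4*x - 3*y**2 - 10*y - 12.
Scan x_0 ∈ {−4, ..., 4}. For each x_0, f_y(x_0, y) is a polynomial in y; find its integer roots y ∈ {−4, ..., 4}, then test f_x and f at those candidates.
  x = -4: f_y(-4, y) = -3*y**2 - 10*y - 44; no integer root y with |y| ≤ 4.
  x = -3: f_y(-3, y) = -3*y**2 - 10*y - 33; no integer root y with |y| ≤ 4.
  x = -2: f_y(-2, y) = -3*y**2 - 10*y - 24; no integer root y with |y| ≤ 4.
  x = -1: f_y(-1, y) = -3*y**2 - 10*y - 17; no integer root y with |y| ≤ 4.
  x = 0: f_y(0, y) = -3*y**2 - 10*y - 12; no integer root y with |y| ≤ 4.
  x = 1: f_y(1, y) = -3*y**2 - 10*y - 9; no integer root y with |y| ≤ 4.
  x = 2: f_y(2, y) = -3*y**2 - 10*y - 8; vanishes at y ∈ {-2}. (2, -2): f_x = 0, f = 0 — SINGULAR.
  x = 3: f_y(3, y) = -3*y**2 - 10*y - 9; no integer root y with |y| ≤ 4.
  x = 4: f_y(4, y) = -3*y**2 - 10*y - 12; no integer root y with |y| ≤ 4.
Only singular point on the grid: (2, -2).
Classify: substitute x = 2 + u, y = -2 + v and expand: f = -2*u**3 - u**2*v - u**2 - v**3 + v**2.
No constant or linear terms (consistent with a singular point). Quadratic part: -u**2 + v**2. Cubic part: -2*u**3 - u**2*v - v**3.
The quadratic part v**2 - u**2 = (v − u)(v + u) splits into two distinct linear factors, so there are two distinct tangent lines y − -2 = ±(x − 2) — this is a node (ordinary double point).
Classification: node.


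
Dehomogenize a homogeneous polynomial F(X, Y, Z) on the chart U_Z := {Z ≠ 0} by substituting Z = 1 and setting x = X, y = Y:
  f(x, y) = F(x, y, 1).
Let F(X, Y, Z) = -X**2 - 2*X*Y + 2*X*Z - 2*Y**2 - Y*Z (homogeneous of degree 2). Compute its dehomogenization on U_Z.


f(x, y) = -x**2 - 2*x*y + 2*x - 2*y**2 - y

On U_Z we set Z = 1. Each monomial c·X^i·Y^j·Z^k in F becomes c·x^i·y^j·1^k = c·x^i·y^j.
Substituting Z = 1: F(X, Y, 1) = -x**2 - 2*x*y + 2*x - 2*y**2 - y.
Note: deg(f) ≤ deg(F) = 2; strict inequality happens when F is divisible by Z (lost terms).


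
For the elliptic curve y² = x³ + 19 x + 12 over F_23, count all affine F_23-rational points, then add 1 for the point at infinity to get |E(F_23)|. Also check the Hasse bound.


Affine points = {(0, 9), (0, 14), (1, 3), (1, 20), (2, 9), (2, 14), (3, 2), (3, 21), (5, 5), (5, 18), (8, 3), (8, 20), (10, 11), (10, 12), (12, 6), (12, 17), (13, 8), (13, 15), (14, 3), (14, 20), (17, 2), (17, 21), (21, 9), (21, 14)}; affine count = 24; |E(F_23)| = 25.

Discriminant check: Δ ∝ 4a³ + 27b² = 4·19³ + 27·12² = 4·6859 + 27·144 ≡ 21 (mod 23). Nonzero ⇒ E is nonsingular.
For each x ∈ F_23, compute rhs = x³ + 19·x + 12 mod 23, then count y ∈ F_23 with y² ≡ rhs.
  x = 0: rhs = 12, matching y values: 9, 14 (2 points).
  x = 1: rhs = 9, matching y values: 3, 20 (2 points).
  x = 2: rhs = 12, matching y values: 9, 14 (2 points).
  x = 3: rhs = 4, matching y values: 2, 21 (2 points).
  x = 4: rhs = 14, matching y values: none (0 points).
  x = 5: rhs = 2, matching y values: 5, 18 (2 points).
  x = 6: rhs = 20, matching y values: none (0 points).
  x = 7: rhs = 5, matching y values: none (0 points).
  x = 8: rhs = 9, matching y values: 3, 20 (2 points).
  x = 9: rhs = 15, matching y values: none (0 points).
  x = 10: rhs = 6, matching y values: 11, 12 (2 points).
  x = 11: rhs = 11, matching y values: none (0 points).
  x = 12: rhs = 13, matching y values: 6, 17 (2 points).
  x = 13: rhs = 18, matching y values: 8, 15 (2 points).
  x = 14: rhs = 9, matching y values: 3, 20 (2 points).
  x = 15: rhs = 15, matching y values: none (0 points).
  x = 16: rhs = 19, matching y values: none (0 points).
  x = 17: rhs = 4, matching y values: 2, 21 (2 points).
  x = 18: rhs = 22, matching y values: none (0 points).
  x = 19: rhs = 10, matching y values: none (0 points).
  x = 20: rhs = 20, matching y values: none (0 points).
  x = 21: rhs = 12, matching y values: 9, 14 (2 points).
  x = 22: rhs = 15, matching y values: none (0 points).
Total affine count: 24.
Full point count |E(F_23)| = 24 + 1 = 25.
Hasse bound: |25 − (23+1)| = |1| = 1 ≤ 2√23 ≈ 9.5917 ✓.


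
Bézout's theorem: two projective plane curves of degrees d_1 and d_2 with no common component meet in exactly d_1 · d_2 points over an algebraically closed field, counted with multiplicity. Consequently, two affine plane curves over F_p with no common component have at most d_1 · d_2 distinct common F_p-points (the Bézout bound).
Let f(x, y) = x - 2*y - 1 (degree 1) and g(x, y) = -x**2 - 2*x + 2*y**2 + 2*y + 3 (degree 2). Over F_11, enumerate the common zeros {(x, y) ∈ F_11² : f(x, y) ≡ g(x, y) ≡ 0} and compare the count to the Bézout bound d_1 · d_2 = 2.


Common zeros: {(1, 0), (6, 8)}; count = 2; Bézout bound = 2.

deg(f) = 1, deg(g) = 2, so Bézout bound = 2.
Scan x ∈ F_11. For each x, list the y ∈ F_11 with f(x, y) ≡ 0 and those with g(x, y) ≡ 0 (mod 11); the common zeros in that column are the intersection.
  x = 0: f ≡ 0 at y ∈ {5}; g ≡ 0 at y ∈ ∅; common: ∅.
  x = 1: f ≡ 0 at y ∈ {0}; g ≡ 0 at y ∈ {0, 10}; common: {0}.
  x = 2: f ≡ 0 at y ∈ {6}; g ≡ 0 at y ∈ {5}; common: ∅.
  x = 3: f ≡ 0 at y ∈ {1}; g ≡ 0 at y ∈ {2, 8}; common: ∅.
  x = 4: f ≡ 0 at y ∈ {7}; g ≡ 0 at y ∈ ∅; common: ∅.
  x = 5: f ≡ 0 at y ∈ {2}; g ≡ 0 at y ∈ ∅; common: ∅.
  x = 6: f ≡ 0 at y ∈ {8}; g ≡ 0 at y ∈ {2, 8}; common: {8}.
  x = 7: f ≡ 0 at y ∈ {3}; g ≡ 0 at y ∈ {5}; common: ∅.
  x = 8: f ≡ 0 at y ∈ {9}; g ≡ 0 at y ∈ {0, 10}; common: ∅.
  x = 9: f ≡ 0 at y ∈ {4}; g ≡ 0 at y ∈ ∅; common: ∅.
  x = 10: f ≡ 0 at y ∈ {10}; g ≡ 0 at y ∈ {4, 6}; common: ∅.
Collecting: common zeros = {(1, 0), (6, 8)}, so the count is 2.
Comparison with the Bézout bound: 2 ≤ 2 = deg(f)·deg(g), as expected for curves with no common component (the bound is attained).


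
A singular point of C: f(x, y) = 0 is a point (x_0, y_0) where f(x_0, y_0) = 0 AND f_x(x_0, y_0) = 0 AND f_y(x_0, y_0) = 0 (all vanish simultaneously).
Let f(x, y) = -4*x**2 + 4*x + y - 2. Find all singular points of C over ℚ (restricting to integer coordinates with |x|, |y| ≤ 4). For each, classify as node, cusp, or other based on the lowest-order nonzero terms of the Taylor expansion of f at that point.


No singular points in the scanned grid; C is smooth there.

Compute partial derivatives:
  f_x = 4 - 8*x.
  f_y = 1.
f_y = 1 is a nonzero constant, so f_y never vanishes: no point (x, y) can satisfy f = f_x = f_y = 0. In particular no (x, y) ∈ {−4, ..., 4}² is singular; the curve is smooth.


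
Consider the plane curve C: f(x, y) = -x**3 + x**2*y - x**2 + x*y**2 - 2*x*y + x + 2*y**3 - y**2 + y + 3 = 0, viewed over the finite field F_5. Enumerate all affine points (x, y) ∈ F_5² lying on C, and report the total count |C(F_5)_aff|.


Affine F_5-points: {(0, 1), (1, 4), (2, 2), (3, 0), (4, 3)}; count = 5.

For each of the 25 pairs (x, y) ∈ F_5², evaluate f(x, y) mod 5. Record the zeros.
  x = 0: [0↦3, 1↦0, 2↦2, 3↦1, 4↦4]  zeros at y ∈ {1}
  x = 1: [0↦2, 1↦4, 2↦3, 3↦1, 4↦0]  zeros at y ∈ {4}
  x = 2: [0↦3, 1↦2, 2↦0, 3↦4, 4↦1]  zeros at y ∈ {2}
  x = 3: [0↦0, 1↦3, 2↦2, 3↦4, 4↦1]  zeros at y ∈ {0}
  x = 4: [0↦2, 1↦1, 2↦3, 3↦0, 4↦4]  zeros at y ∈ {3}
Collecting zeros: affine points = {(0, 1), (1, 4), (2, 2), (3, 0), (4, 3)}.
Total count |C(F_5)_aff| = 5.


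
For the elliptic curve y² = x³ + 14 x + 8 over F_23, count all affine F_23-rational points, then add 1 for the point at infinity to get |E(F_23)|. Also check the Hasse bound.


Affine points = {(0, 10), (0, 13), (1, 0), (3, 10), (3, 13), (4, 6), (4, 17), (6, 3), (6, 20), (7, 9), (7, 14), (9, 9), (9, 14), (12, 8), (12, 15), (13, 8), (13, 15), (14, 2), (14, 21), (16, 2), (16, 21), (19, 7), (19, 16), (20, 10), (20, 13), (21, 8), (21, 15), (22, 4), (22, 19)}; affine count = 29; |E(F_23)| = 30.

Discriminant check: Δ ∝ 4a³ + 27b² = 4·14³ + 27·8² = 4·2744 + 27·64 ≡ 8 (mod 23). Nonzero ⇒ E is nonsingular.
For each x ∈ F_23, compute rhs = x³ + 14·x + 8 mod 23, then count y ∈ F_23 with y² ≡ rhs.
  x = 0: rhs = 8, matching y values: 10, 13 (2 points).
  x = 1: rhs = 0, matching y values: 0 (1 points).
  x = 2: rhs = 21, matching y values: none (0 points).
  x = 3: rhs = 8, matching y values: 10, 13 (2 points).
  x = 4: rhs = 13, matching y values: 6, 17 (2 points).
  x = 5: rhs = 19, matching y values: none (0 points).
  x = 6: rhs = 9, matching y values: 3, 20 (2 points).
  x = 7: rhs = 12, matching y values: 9, 14 (2 points).
  x = 8: rhs = 11, matching y values: none (0 points).
  x = 9: rhs = 12, matching y values: 9, 14 (2 points).
  x = 10: rhs = 21, matching y values: none (0 points).
  x = 11: rhs = 21, matching y values: none (0 points).
  x = 12: rhs = 18, matching y values: 8, 15 (2 points).
  x = 13: rhs = 18, matching y values: 8, 15 (2 points).
  x = 14: rhs = 4, matching y values: 2, 21 (2 points).
  x = 15: rhs = 5, matching y values: none (0 points).
  x = 16: rhs = 4, matching y values: 2, 21 (2 points).
  x = 17: rhs = 7, matching y values: none (0 points).
  x = 18: rhs = 20, matching y values: none (0 points).
  x = 19: rhs = 3, matching y values: 7, 16 (2 points).
  x = 20: rhs = 8, matching y values: 10, 13 (2 points).
  x = 21: rhs = 18, matching y values: 8, 15 (2 points).
  x = 22: rhs = 16, matching y values: 4, 19 (2 points).
Total affine count: 29.
Full point count |E(F_23)| = 29 + 1 = 30.
Hasse bound: |30 − (23+1)| = |6| = 6 ≤ 2√23 ≈ 9.5917 ✓.


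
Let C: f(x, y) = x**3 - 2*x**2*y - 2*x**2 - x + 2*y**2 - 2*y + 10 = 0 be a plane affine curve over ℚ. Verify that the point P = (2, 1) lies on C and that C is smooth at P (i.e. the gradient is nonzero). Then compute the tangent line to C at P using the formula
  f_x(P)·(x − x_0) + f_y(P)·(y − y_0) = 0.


Tangent line at P: -5*x - 6*y + 16 = 0.

Step 1: f(2, 1) = 0, so P lies on C.
Step 2: partial derivatives
  f_x(x, y) = 3*x**2 - 4*x*y - 4*x - 1, f_y(x, y) = -2*x**2 + 4*y - 2.
  f_x(P) = -5, f_y(P) = -6 (gradient nonzero, so P is smooth).
Step 3: tangent line at P: -5·(x − 2) + -6·(y − 1) = 0.
Expanding: -5*x - 6*y + 16 = 0.


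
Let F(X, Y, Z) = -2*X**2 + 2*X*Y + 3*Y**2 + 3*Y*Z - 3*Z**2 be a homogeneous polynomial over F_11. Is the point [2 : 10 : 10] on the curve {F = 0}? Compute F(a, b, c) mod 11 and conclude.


F(2,10,10) ≡ 2 (mod 11); P is NOT on the curve.

Evaluate F(2, 10, 10) term-by-term (mod 11).
  -2*X**2 ↦ -2·4·1·1 = -8
  2*X*Y ↦ 2·2·10·1 = 40
  3*Y**2 ↦ 3·1·100·1 = 300
  3*Y*Z ↦ 3·1·10·10 = 300
  -3*Z**2 ↦ -3·1·1·100 = -300
Sum: F(2, 10, 10) = (-8) + (40) + (300) + (300) + (-300) = 332.
Reducing mod 11: 332 ≡ 2 (mod 11).
Since F(a, b, c) ≡ 2 ≠ 0 (mod 11), P does NOT lie on the curve.


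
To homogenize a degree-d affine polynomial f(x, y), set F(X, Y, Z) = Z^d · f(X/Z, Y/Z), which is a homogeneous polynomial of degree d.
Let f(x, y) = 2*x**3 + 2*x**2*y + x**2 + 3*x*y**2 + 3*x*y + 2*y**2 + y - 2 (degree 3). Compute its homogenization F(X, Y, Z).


F(X, Y, Z) = 2*X**3 + 2*X**2*Y + X**2*Z + 3*X*Y**2 + 3*X*Y*Z + 2*Y**2*Z + Y*Z**2 - 2*Z**3

deg(f) = 3.
Substitute x = X/Z, y = Y/Z into f, then multiply by Z^3.
  monomial 2·x^3·y^0 ↦ 2·X^3·Y^0·Z^0.
  monomial 2·x^2·y^1 ↦ 2·X^2·Y^1·Z^0.
  monomial 1·x^2·y^0 ↦ 1·X^2·Y^0·Z^1.
  monomial 3·x^1·y^2 ↦ 3·X^1·Y^2·Z^0.
  monomial 3·x^1·y^1 ↦ 3·X^1·Y^1·Z^1.
  monomial 2·x^0·y^2 ↦ 2·X^0·Y^2·Z^1.
  monomial 1·x^0·y^1 ↦ 1·X^0·Y^1·Z^2.
  monomial -2·x^0·y^0 ↦ -2·X^0·Y^0·Z^3.
Collecting: F(X, Y, Z) = 2*X**3 + 2*X**2*Y + X**2*Z + 3*X*Y**2 + 3*X*Y*Z + 2*Y**2*Z + Y*Z**2 - 2*Z**3.


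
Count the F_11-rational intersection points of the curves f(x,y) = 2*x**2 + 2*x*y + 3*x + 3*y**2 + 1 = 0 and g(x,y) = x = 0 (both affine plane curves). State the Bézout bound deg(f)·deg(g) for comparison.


Common zeros: ∅; count = 0; Bézout bound = 2.

deg(f) = 2, deg(g) = 1, so Bézout bound = 2.
Scan x ∈ F_11. For each x, list the y ∈ F_11 with f(x, y) ≡ 0 and those with g(x, y) ≡ 0 (mod 11); the common zeros in that column are the intersection.
  x = 0: f ≡ 0 at y ∈ ∅; g ≡ 0 at y ∈ {0, 1, 2, 3, 4, 5, 6, 7, 8, 9, 10}; common: ∅.
  x = 1: f ≡ 0 at y ∈ {1, 2}; g ≡ 0 at y ∈ ∅; common: ∅.
  x = 2: f ≡ 0 at y ∈ {1, 5}; g ≡ 0 at y ∈ ∅; common: ∅.
  x = 3: f ≡ 0 at y ∈ ∅; g ≡ 0 at y ∈ ∅; common: ∅.
  x = 4: f ≡ 0 at y ∈ ∅; g ≡ 0 at y ∈ ∅; common: ∅.
  x = 5: f ≡ 0 at y ∈ {0, 4}; g ≡ 0 at y ∈ ∅; common: ∅.
  x = 6: f ≡ 0 at y ∈ {3, 4}; g ≡ 0 at y ∈ ∅; common: ∅.
  x = 7: f ≡ 0 at y ∈ ∅; g ≡ 0 at y ∈ ∅; common: ∅.
  x = 8: f ≡ 0 at y ∈ {5, 8}; g ≡ 0 at y ∈ ∅; common: ∅.
  x = 9: f ≡ 0 at y ∈ ∅; g ≡ 0 at y ∈ ∅; common: ∅.
  x = 10: f ≡ 0 at y ∈ {0, 8}; g ≡ 0 at y ∈ ∅; common: ∅.
Collecting: common zeros = ∅, so the count is 0.
Comparison with the Bézout bound: 0 ≤ 2 = deg(f)·deg(g), as expected for curves with no common component (the affine F_11-count falls short of the bound because intersections may lie at infinity, over extension fields, or carry multiplicity).


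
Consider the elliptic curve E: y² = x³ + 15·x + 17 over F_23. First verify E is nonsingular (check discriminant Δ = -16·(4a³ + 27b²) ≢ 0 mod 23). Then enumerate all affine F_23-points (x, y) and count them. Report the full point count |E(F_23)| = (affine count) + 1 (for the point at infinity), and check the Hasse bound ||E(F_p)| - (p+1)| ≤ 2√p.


Affine points = {(2, 3), (2, 20), (4, 7), (4, 16), (6, 1), (6, 22), (11, 8), (11, 15), (12, 4), (12, 19), (14, 2), (14, 21), (15, 11), (15, 12), (16, 11), (16, 12), (18, 1), (18, 22), (19, 10), (19, 13), (21, 5), (21, 18), (22, 1), (22, 22)}; affine count = 24; |E(F_23)| = 25.

Discriminant check: Δ ∝ 4a³ + 27b² = 4·15³ + 27·17² = 4·3375 + 27·289 ≡ 5 (mod 23). Nonzero ⇒ E is nonsingular.
For each x ∈ F_23, compute rhs = x³ + 15·x + 17 mod 23, then count y ∈ F_23 with y² ≡ rhs.
  x = 0: rhs = 17, matching y values: none (0 points).
  x = 1: rhs = 10, matching y values: none (0 points).
  x = 2: rhs = 9, matching y values: 3, 20 (2 points).
  x = 3: rhs = 20, matching y values: none (0 points).
  x = 4: rhs = 3, matching y values: 7, 16 (2 points).
  x = 5: rhs = 10, matching y values: none (0 points).
  x = 6: rhs = 1, matching y values: 1, 22 (2 points).
  x = 7: rhs = 5, matching y values: none (0 points).
  x = 8: rhs = 5, matching y values: none (0 points).
  x = 9: rhs = 7, matching y values: none (0 points).
  x = 10: rhs = 17, matching y values: none (0 points).
  x = 11: rhs = 18, matching y values: 8, 15 (2 points).
  x = 12: rhs = 16, matching y values: 4, 19 (2 points).
  x = 13: rhs = 17, matching y values: none (0 points).
  x = 14: rhs = 4, matching y values: 2, 21 (2 points).
  x = 15: rhs = 6, matching y values: 11, 12 (2 points).
  x = 16: rhs = 6, matching y values: 11, 12 (2 points).
  x = 17: rhs = 10, matching y values: none (0 points).
  x = 18: rhs = 1, matching y values: 1, 22 (2 points).
  x = 19: rhs = 8, matching y values: 10, 13 (2 points).
  x = 20: rhs = 14, matching y values: none (0 points).
  x = 21: rhs = 2, matching y values: 5, 18 (2 points).
  x = 22: rhs = 1, matching y values: 1, 22 (2 points).
Total affine count: 24.
Full point count |E(F_23)| = 24 + 1 = 25.
Hasse bound: |25 − (23+1)| = |1| = 1 ≤ 2√23 ≈ 9.5917 ✓.


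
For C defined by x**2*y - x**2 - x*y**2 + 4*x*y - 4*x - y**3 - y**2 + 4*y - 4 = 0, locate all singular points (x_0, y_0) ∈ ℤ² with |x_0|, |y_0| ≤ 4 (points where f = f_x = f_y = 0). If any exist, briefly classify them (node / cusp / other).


Singular points: {(-2, 0)}; classification: node.

Compute partial derivatives:
  f_x = 2*x*y - 2*x - y**2 + 4*y - 4.
  f_y = x**2 - 2*x*y + 4*x - 3*y**2 - 2*y + 4.
Scan x_0 ∈ {−4, ..., 4}. For each x_0, f_y(x_0, y) is a polynomial in y; find its integer roots y ∈ {−4, ..., 4}, then test f_x and f at those candidates.
  x = -4: f_y(-4, y) = -3*y**2 + 6*y + 4; no integer root y with |y| ≤ 4.
  x = -3: f_y(-3, y) = -3*y**2 + 4*y + 1; no integer root y with |y| ≤ 4.
  x = -2: f_y(-2, y) = -3*y**2 + 2*y; vanishes at y ∈ {0}. (-2, 0): f_x = 0, f = 0 — SINGULAR.
  x = -1: f_y(-1, y) = 1 - 3*y**2; no integer root y with |y| ≤ 4.
  x = 0: f_y(0, y) = -3*y**2 - 2*y + 4; no integer root y with |y| ≤ 4.
  x = 1: f_y(1, y) = -3*y**2 - 4*y + 9; no integer root y with |y| ≤ 4.
  x = 2: f_y(2, y) = -3*y**2 - 6*y + 16; no integer root y with |y| ≤ 4.
  x = 3: f_y(3, y) = -3*y**2 - 8*y + 25; no integer root y with |y| ≤ 4.
  x = 4: f_y(4, y) = -3*y**2 - 10*y + 36; no integer root y with |y| ≤ 4.
Only singular point on the grid: (-2, 0).
Classify: substitute x = -2 + u, y = 0 + v and expand: f = u**2*v - u**2 - u*v**2 - v**3 + v**2.
No constant or linear terms (consistent with a singular point). Quadratic part: -u**2 + v**2. Cubic part: u**2*v - u*v**2 - v**3.
The quadratic part v**2 - u**2 = (v − u)(v + u) splits into two distinct linear factors, so there are two distinct tangent lines y − 0 = ±(x − -2) — this is a node (ordinary double point).
Classification: node.


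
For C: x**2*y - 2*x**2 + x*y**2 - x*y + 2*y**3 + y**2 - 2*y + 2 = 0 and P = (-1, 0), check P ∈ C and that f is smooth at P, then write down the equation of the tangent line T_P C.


Tangent line at P: 4*x + 4 = 0.

Step 1: f(-1, 0) = 0, so P lies on C.
Step 2: partial derivatives
  f_x(x, y) = 2*x*y - 4*x + y**2 - y, f_y(x, y) = x**2 + 2*x*y - x + 6*y**2 + 2*y - 2.
  f_x(P) = 4, f_y(P) = 0 (gradient nonzero, so P is smooth).
Step 3: tangent line at P: 4·(x − -1) + 0·(y − 0) = 0.
Expanding: 4*x + 4 = 0.


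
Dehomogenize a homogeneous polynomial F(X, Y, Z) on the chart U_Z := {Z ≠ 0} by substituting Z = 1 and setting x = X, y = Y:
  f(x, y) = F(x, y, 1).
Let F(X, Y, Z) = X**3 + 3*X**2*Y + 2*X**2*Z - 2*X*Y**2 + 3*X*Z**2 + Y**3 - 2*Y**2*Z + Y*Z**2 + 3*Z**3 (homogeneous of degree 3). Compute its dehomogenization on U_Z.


f(x, y) = x**3 + 3*x**2*y + 2*x**2 - 2*x*y**2 + 3*x + y**3 - 2*y**2 + y + 3

On U_Z we set Z = 1. Each monomial c·X^i·Y^j·Z^k in F becomes c·x^i·y^j·1^k = c·x^i·y^j.
Substituting Z = 1: F(X, Y, 1) = x**3 + 3*x**2*y + 2*x**2 - 2*x*y**2 + 3*x + y**3 - 2*y**2 + y + 3.
Note: deg(f) ≤ deg(F) = 3; strict inequality happens when F is divisible by Z (lost terms).


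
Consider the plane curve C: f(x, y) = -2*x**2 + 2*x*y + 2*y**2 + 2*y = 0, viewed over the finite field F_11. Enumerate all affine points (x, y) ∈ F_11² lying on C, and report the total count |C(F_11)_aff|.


Affine F_11-points: {(0, 0), (0, 10), (2, 1), (2, 7), (4, 8), (4, 9), (5, 7), (5, 9), (10, 1), (10, 10)}; count = 10.

For each of the 121 pairs (x, y) ∈ F_11², evaluate f(x, y) mod 11. Record the zeros.
  x = 0: [0↦0, 1↦4, 2↦1, 3↦2, 4↦7, 5↦5, 6↦7, 7↦2, 8↦1, 9↦4, 10↦0]  zeros at y ∈ {0, 10}
  x = 1: [0↦9, 1↦4, 2↦3, 3↦6, 4↦2, 5↦2, 6↦6, 7↦3, 8↦4, 9↦9, 10↦7]  zeros at y ∈ ∅
  x = 2: [0↦3, 1↦0, 2↦1, 3↦6, 4↦4, 5↦6, 6↦1, 7↦0, 8↦3, 9↦10, 10↦10]  zeros at y ∈ {1, 7}
  x = 3: [0↦4, 1↦3, 2↦6, 3↦2, 4↦2, 5↦6, 6↦3, 7↦4, 8↦9, 9↦7, 10↦9]  zeros at y ∈ ∅
  x = 4: [0↦1, 1↦2, 2↦7, 3↦5, 4↦7, 5↦2, 6↦1, 7↦4, 8↦0, 9↦0, 10↦4]  zeros at y ∈ {8, 9}
  x = 5: [0↦5, 1↦8, 2↦4, 3↦4, 4↦8, 5↦5, 6↦6, 7↦0, 8↦9, 9↦0, 10↦6]  zeros at y ∈ {7, 9}
  x = 6: [0↦5, 1↦10, 2↦8, 3↦10, 4↦5, 5↦4, 6↦7, 7↦3, 8↦3, 9↦7, 10↦4]  zeros at y ∈ ∅
  x = 7: [0↦1, 1↦8, 2↦8, 3↦1, 4↦9, 5↦10, 6↦4, 7↦2, 8↦4, 9↦10, 10↦9]  zeros at y ∈ ∅
  x = 8: [0↦4, 1↦2, 2↦4, 3↦10, 4↦9, 5↦1, 6↦8, 7↦8, 8↦1, 9↦9, 10↦10]  zeros at y ∈ ∅
  x = 9: [0↦3, 1↦3, 2↦7, 3↦4, 4↦5, 5↦10, 6↦8, 7↦10, 8↦5, 9↦4, 10↦7]  zeros at y ∈ ∅
  x = 10: [0↦9, 1↦0, 2↦6, 3↦5, 4↦8, 5↦4, 6↦4, 7↦8, 8↦5, 9↦6, 10↦0]  zeros at y ∈ {1, 10}
Collecting zeros: affine points = {(0, 0), (0, 10), (2, 1), (2, 7), (4, 8), (4, 9), (5, 7), (5, 9), (10, 1), (10, 10)}.
Total count |C(F_11)_aff| = 10.


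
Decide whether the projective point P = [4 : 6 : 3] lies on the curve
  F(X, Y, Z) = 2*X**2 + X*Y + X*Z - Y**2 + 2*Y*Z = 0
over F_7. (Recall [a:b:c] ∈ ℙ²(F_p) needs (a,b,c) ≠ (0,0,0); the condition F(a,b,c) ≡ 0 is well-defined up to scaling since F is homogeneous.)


F(4,6,3) ≡ 5 (mod 7); P is NOT on the curve.

Evaluate F(4, 6, 3) term-by-term (mod 7).
  2*X**2 ↦ 2·16·1·1 = 32
  X*Y ↦ 1·4·6·1 = 24
  X*Z ↦ 1·4·1·3 = 12
  -Y**2 ↦ -1·1·36·1 = -36
  2*Y*Z ↦ 2·1·6·3 = 36
Sum: F(4, 6, 3) = (32) + (24) + (12) + (-36) + (36) = 68.
Reducing mod 7: 68 ≡ 5 (mod 7).
Since F(a, b, c) ≡ 5 ≠ 0 (mod 7), P does NOT lie on the curve.
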